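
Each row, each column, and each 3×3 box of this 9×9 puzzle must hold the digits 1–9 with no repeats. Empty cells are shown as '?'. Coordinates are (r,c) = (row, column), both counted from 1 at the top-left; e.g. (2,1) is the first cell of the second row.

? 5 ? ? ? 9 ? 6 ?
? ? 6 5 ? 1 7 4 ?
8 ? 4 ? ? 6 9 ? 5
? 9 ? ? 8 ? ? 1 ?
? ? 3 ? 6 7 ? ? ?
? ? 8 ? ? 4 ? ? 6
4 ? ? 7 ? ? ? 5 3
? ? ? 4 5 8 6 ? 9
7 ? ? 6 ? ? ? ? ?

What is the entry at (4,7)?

4

(7,6) = 2 (sole candidate).
(9,6) = 3 (sole candidate).
(4,6) = 5 (sole candidate).
(1,5) = 4 (hidden single in row 1).
(1,3) = 7 (hidden single in row 1).
(4,3) = 2 (sole candidate).
(4,4) = 3 (sole candidate).
(4,7) = 4: row 4 has {1,2,3,5,8,9}; col 7 has {6,7,9}; box has {1,6} → only 4 remains.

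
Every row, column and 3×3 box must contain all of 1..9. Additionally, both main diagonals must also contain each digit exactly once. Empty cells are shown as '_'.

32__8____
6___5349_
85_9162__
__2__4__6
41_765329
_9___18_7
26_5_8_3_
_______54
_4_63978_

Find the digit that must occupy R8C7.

R1C4 = 4: row 1 has {2,3,8}; col 4 has {5,6,7,9}; box has {1,3,5,6,8,9} → only 4 remains.
R1C6 = 7: row 1 has {2,3,4,8}; col 6 has {1,3,4,5,6,8,9}; box has {1,3,4,5,6,8,9} → only 7 remains.
R2C2 = 7: row 2 has {3,4,5,6,9}; col 2 has {1,2,4,5,6,9}; box has {2,3,5,6,8}; main diagonal has {1,3,5,6} → only 7 remains.
R2C3 = 1: row 2 has {3,4,5,6,7,9}; col 3 has {2}; box has {2,3,5,6,7,8} → only 1 remains.
R2C4 = 2: row 2 has {1,3,4,5,6,7,9}; col 4 has {4,5,6,7,9}; box has {1,3,4,5,6,7,8,9} → only 2 remains.
R2C9 = 8: row 2 has {1,2,3,4,5,6,7,9}; col 9 has {4,6,7,9}; box has {2,4,9} → only 8 remains.
R3C3 = 4: row 3 has {1,2,5,6,8,9}; col 3 has {1,2}; box has {1,2,3,5,6,7,8}; main diagonal has {1,3,5,6,7} → only 4 remains.
R3C8 = 7: row 3 has {1,2,4,5,6,8,9}; col 8 has {2,3,5,8,9}; box has {2,4,8,9} → only 7 remains.
R3C9 = 3: row 3 has {1,2,4,5,6,7,8,9}; col 9 has {4,6,7,8,9}; box has {2,4,7,8,9} → only 3 remains.
R4C4 = 8: row 4 has {2,4,6}; col 4 has {2,4,5,6,7,9}; box has {1,4,5,6,7}; main diagonal has {1,3,4,5,6,7} → only 8 remains.
R4C5 = 9: row 4 has {2,4,6,8}; col 5 has {1,3,5,6,8}; box has {1,4,5,6,7,8} → only 9 remains.
R4C8 = 1: row 4 has {2,4,6,8,9}; col 8 has {2,3,5,7,8,9}; box has {2,3,6,7,8,9} → only 1 remains.
R5C3 = 8: row 5 has {1,2,3,4,5,6,7,9}; col 3 has {1,2,4}; box has {1,2,4,9} → only 8 remains.
R6C1 = 5: row 6 has {1,7,8,9}; col 1 has {2,3,4,6,8}; box has {1,2,4,8,9} → only 5 remains.
R6C4 = 3: row 6 has {1,5,7,8,9}; col 4 has {2,4,5,6,7,8,9}; box has {1,4,5,6,7,8,9}; anti-diagonal has {2,4,6,9} → only 3 remains.
R6C5 = 2: row 6 has {1,3,5,7,8,9}; col 5 has {1,3,5,6,8,9}; box has {1,3,4,5,6,7,8,9} → only 2 remains.
R6C8 = 4: row 6 has {1,2,3,5,7,8,9}; col 8 has {1,2,3,5,7,8,9}; box has {1,2,3,6,7,8,9} → only 4 remains.
R7C3 = 7: row 7 has {2,3,5,6,8}; col 3 has {1,2,4,8}; box has {2,4,6}; anti-diagonal has {2,3,4,6,9} → only 7 remains.
R7C5 = 4: row 7 has {2,3,5,6,7,8}; col 5 has {1,2,3,5,6,8,9}; box has {3,5,6,8,9} → only 4 remains.
R7C7 = 9: row 7 has {2,3,4,5,6,7,8}; col 7 has {2,3,4,7,8}; box has {3,4,5,7,8}; main diagonal has {1,3,4,5,6,7,8} → only 9 remains.
R7C9 = 1: row 7 has {2,3,4,5,6,7,8,9}; col 9 has {3,4,6,7,8,9}; box has {3,4,5,7,8,9} → only 1 remains.
R8C2 = 8: row 8 has {4,5}; col 2 has {1,2,4,5,6,7,9}; box has {2,4,6,7}; anti-diagonal has {2,3,4,6,7,9} → only 8 remains.
R8C4 = 1: row 8 has {4,5,8}; col 4 has {2,3,4,5,6,7,8,9}; box has {3,4,5,6,8,9} → only 1 remains.
R8C5 = 7: row 8 has {1,4,5,8}; col 5 has {1,2,3,4,5,6,8,9}; box has {1,3,4,5,6,8,9} → only 7 remains.
R8C6 = 2: row 8 has {1,4,5,7,8}; col 6 has {1,3,4,5,6,7,8,9}; box has {1,3,4,5,6,7,8,9} → only 2 remains.
R8C7 = 6: row 8 has {1,2,4,5,7,8}; col 7 has {2,3,4,7,8,9}; box has {1,3,4,5,7,8,9} → only 6 remains.

6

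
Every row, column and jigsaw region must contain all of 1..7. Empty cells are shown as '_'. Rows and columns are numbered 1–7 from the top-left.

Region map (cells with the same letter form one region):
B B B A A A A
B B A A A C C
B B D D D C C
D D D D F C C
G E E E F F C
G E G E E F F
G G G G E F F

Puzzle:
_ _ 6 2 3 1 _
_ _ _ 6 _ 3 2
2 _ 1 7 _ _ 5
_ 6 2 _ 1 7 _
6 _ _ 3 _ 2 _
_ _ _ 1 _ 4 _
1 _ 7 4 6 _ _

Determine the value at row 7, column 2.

2

row 3, column 5 = 4: row 3 has {1,2,5,7}; col 5 has {1,3,6}; region has {1,2,6,7} → only 4 remains.
row 3, column 6 = 6: row 3 has {1,2,4,5,7}; col 6 has {1,2,3,4,7}; region has {2,3,5,7} → only 6 remains.
row 4, column 4 = 5: row 4 has {1,2,6,7}; col 4 has {1,2,3,4,6,7}; region has {1,2,4,6,7} → only 5 remains.
row 4, column 7 = 4: row 4 has {1,2,5,6,7}; col 7 has {2,5}; region has {2,3,5,6,7} → only 4 remains.
row 5, column 7 = 1: row 5 has {2,3,6}; col 7 has {2,4,5}; region has {2,3,4,5,6,7} → only 1 remains.
row 7, column 6 = 5: row 7 has {1,4,6,7}; col 6 has {1,2,3,4,6,7}; region has {1,2,4} → only 5 remains.
row 7, column 7 = 3: row 7 has {1,4,5,6,7}; col 7 has {1,2,4,5}; region has {1,2,4,5} → only 3 remains.
row 1, column 7 = 7: row 1 has {1,2,3,6}; col 7 has {1,2,3,4,5}; region has {1,2,3,6} → only 7 remains.
row 2, column 5 = 5: row 2 has {2,3,6}; col 5 has {1,3,4,6}; region has {1,2,3,6,7} → only 5 remains.
row 3, column 2 = 3: row 3 has {1,2,4,5,6,7}; col 2 has {6}; region has {2,6} → only 3 remains.
row 4, column 1 = 3: row 4 has {1,2,4,5,6,7}; col 1 has {1,2,6}; region has {1,2,4,5,6,7} → only 3 remains.
row 5, column 5 = 7: row 5 has {1,2,3,6}; col 5 has {1,3,4,5,6}; region has {1,2,3,4,5} → only 7 remains.
row 6, column 1 = 5: row 6 has {1,4}; col 1 has {1,2,3,6}; region has {1,4,6,7} → only 5 remains.
row 6, column 3 = 3: row 6 has {1,4,5}; col 3 has {1,2,6,7}; region has {1,4,5,6,7} → only 3 remains.
row 6, column 5 = 2: row 6 has {1,3,4,5}; col 5 has {1,3,4,5,6,7}; region has {1,3,6} → only 2 remains.
row 6, column 7 = 6: row 6 has {1,2,3,4,5}; col 7 has {1,2,3,4,5,7}; region has {1,2,3,4,5,7} → only 6 remains.
row 7, column 2 = 2: row 7 has {1,3,4,5,6,7}; col 2 has {3,6}; region has {1,3,4,5,6,7} → only 2 remains.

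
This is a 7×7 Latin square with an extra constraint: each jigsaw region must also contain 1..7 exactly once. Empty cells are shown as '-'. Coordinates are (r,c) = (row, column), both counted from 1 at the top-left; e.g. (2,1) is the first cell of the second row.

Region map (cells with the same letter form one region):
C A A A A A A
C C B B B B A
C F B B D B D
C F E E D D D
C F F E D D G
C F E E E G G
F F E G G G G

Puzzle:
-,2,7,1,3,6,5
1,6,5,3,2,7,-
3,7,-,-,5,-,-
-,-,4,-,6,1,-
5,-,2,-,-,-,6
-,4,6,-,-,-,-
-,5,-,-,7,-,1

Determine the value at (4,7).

7

(1,1) = 4 (sole candidate).
(2,7) = 4 (sole candidate).
(3,3) = 1 (sole candidate).
(3,6) = 4 (sole candidate).
(3,7) = 2 (sole candidate).
(4,2) = 3 (sole candidate).
(4,7) = 7: row 4 has {1,3,4,6}; col 7 has {1,2,4,5,6}; region has {1,2,5,6} → only 7 remains.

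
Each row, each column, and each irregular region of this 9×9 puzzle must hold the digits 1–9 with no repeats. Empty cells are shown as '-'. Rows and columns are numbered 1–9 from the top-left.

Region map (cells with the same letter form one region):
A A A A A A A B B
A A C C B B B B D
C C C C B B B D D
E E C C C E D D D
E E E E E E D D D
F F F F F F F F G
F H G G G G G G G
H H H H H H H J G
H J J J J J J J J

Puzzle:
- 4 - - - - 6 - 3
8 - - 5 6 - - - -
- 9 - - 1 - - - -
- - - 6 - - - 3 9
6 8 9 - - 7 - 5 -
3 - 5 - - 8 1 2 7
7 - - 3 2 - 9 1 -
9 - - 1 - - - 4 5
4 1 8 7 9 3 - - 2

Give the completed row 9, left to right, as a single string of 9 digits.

418793562

R3C1 = 2 (sole candidate).
R6C2 = 6 (sole candidate).
R6C5 = 4 (sole candidate).
R7C2 = 5 (sole candidate).
R9C7 = 5: row 9 has {1,2,3,4,7,8,9}; col 7 has {1,6,9}; region has {1,2,3,4,7,8,9} → only 5 remains.
R9C8 = 6: row 9 has {1,2,3,4,5,7,8,9}; col 8 has {1,2,3,4,5}; region has {1,2,3,4,5,7,8,9} → only 6 remains.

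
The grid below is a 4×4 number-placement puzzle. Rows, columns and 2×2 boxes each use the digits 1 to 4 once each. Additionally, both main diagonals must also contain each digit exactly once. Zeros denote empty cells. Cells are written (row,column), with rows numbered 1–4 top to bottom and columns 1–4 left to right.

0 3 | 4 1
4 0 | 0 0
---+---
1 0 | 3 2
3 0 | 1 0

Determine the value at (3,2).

4

(1,1) = 2: row 1 has {1,3,4}; col 1 has {1,3,4}; box has {3,4}; main diagonal has {3} → only 2 remains.
(2,2) = 1: row 2 has {4}; col 2 has {3}; box has {2,3,4}; main diagonal has {2,3} → only 1 remains.
(2,3) = 2: row 2 has {1,4}; col 3 has {1,3,4}; box has {1,4}; anti-diagonal has {1,3} → only 2 remains.
(2,4) = 3: row 2 has {1,2,4}; col 4 has {1,2}; box has {1,2,4} → only 3 remains.
(3,2) = 4: row 3 has {1,2,3}; col 2 has {1,3}; box has {1,3}; anti-diagonal has {1,2,3} → only 4 remains.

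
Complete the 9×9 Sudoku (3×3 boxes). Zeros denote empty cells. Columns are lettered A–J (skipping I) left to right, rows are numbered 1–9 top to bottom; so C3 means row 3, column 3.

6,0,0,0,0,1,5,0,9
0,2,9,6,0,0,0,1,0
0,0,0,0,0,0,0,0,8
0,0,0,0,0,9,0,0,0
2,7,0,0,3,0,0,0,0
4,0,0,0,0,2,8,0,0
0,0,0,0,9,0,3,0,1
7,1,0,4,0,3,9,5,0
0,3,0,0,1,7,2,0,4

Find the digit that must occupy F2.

J8 = 6: row 8 has {1,3,4,5,7,9}; col 9 has {1,4,8,9}; box has {1,2,3,4,5,9} → only 6 remains.
H9 = 8: row 9 has {1,2,3,4,7}; col 8 has {1,5}; box has {1,2,3,4,5,6,9} → only 8 remains.
J5 = 5: row 5 has {2,3,7}; col 9 has {1,4,6,8,9}; box has {8} → only 5 remains.
H7 = 7: row 7 has {1,3,9}; col 8 has {1,5,8}; box has {1,2,3,4,5,6,8,9} → only 7 remains.
D9 = 5: row 9 has {1,2,3,4,7,8}; col 4 has {4,6}; box has {1,3,4,7,9} → only 5 remains.
A9 = 9: row 9 has {1,2,3,4,5,7,8}; col 1 has {2,4,6,7}; box has {1,3,7} → only 9 remains.
C9 = 6: row 9 has {1,2,3,4,5,7,8,9}; col 3 has {9}; box has {1,3,7,9} → only 6 remains.
D3 = 9: in row 3, 9 can only go here (every other open cell in that row sees a 9).
H5 = 9: in row 5, 9 can only go here (every other open cell in that row sees a 9).
B6 = 9: in row 6, 9 can only go here (every other open cell in that row sees a 9).
F7 = 6: in row 7, 6 can only go here (every other open cell in that row sees a 6).
G5 = 6: in row 5, 6 can only go here (every other open cell in that row sees a 6).
H6 = 3: row 6 has {2,4,8,9}; col 8 has {1,5,7,8,9}; box has {5,6,8,9} → only 3 remains.
J6 = 7: row 6 has {2,3,4,8,9}; col 9 has {1,4,5,6,8,9}; box has {3,5,6,8,9} → only 7 remains.
J2 = 3: row 2 has {1,2,6,9}; col 9 has {1,4,5,6,7,8,9}; box has {1,5,8,9} → only 3 remains.
J4 = 2: row 4 has {9}; col 9 has {1,3,4,5,6,7,8,9}; box has {3,5,6,7,8,9} → only 2 remains.
D6 = 1: row 6 has {2,3,4,7,8,9}; col 4 has {4,5,6,9}; box has {2,3,9} → only 1 remains.
H4 = 4: row 4 has {2,9}; col 8 has {1,3,5,7,8,9}; box has {2,3,5,6,7,8,9} → only 4 remains.
D5 = 8: row 5 has {2,3,5,6,7,9}; col 4 has {1,4,5,6,9}; box has {1,2,3,9} → only 8 remains.
F5 = 4: row 5 has {2,3,5,6,7,8,9}; col 6 has {1,2,3,6,7,9}; box has {1,2,3,8,9} → only 4 remains.
C6 = 5: row 6 has {1,2,3,4,7,8,9}; col 3 has {6,9}; box has {2,4,7,9} → only 5 remains.
E6 = 6: row 6 has {1,2,3,4,5,7,8,9}; col 5 has {1,3,9}; box has {1,2,3,4,8,9} → only 6 remains.
D7 = 2: row 7 has {1,3,6,7,9}; col 4 has {1,4,5,6,8,9}; box has {1,3,4,5,6,7,9} → only 2 remains.
E8 = 8: row 8 has {1,3,4,5,6,7,9}; col 5 has {1,3,6,9}; box has {1,2,3,4,5,6,7,9} → only 8 remains.
H1 = 2: row 1 has {1,5,6,9}; col 8 has {1,3,4,5,7,8,9}; box has {1,3,5,8,9} → only 2 remains.
F3 = 5: row 3 has {8,9}; col 6 has {1,2,3,4,6,7,9}; box has {1,6,9} → only 5 remains.
H3 = 6: row 3 has {5,8,9}; col 8 has {1,2,3,4,5,7,8,9}; box has {1,2,3,5,8,9} → only 6 remains.
D4 = 7: row 4 has {2,4,9}; col 4 has {1,2,4,5,6,8,9}; box has {1,2,3,4,6,8,9} → only 7 remains.
E4 = 5: row 4 has {2,4,7,9}; col 5 has {1,3,6,8,9}; box has {1,2,3,4,6,7,8,9} → only 5 remains.
G4 = 1: row 4 has {2,4,5,7,9}; col 7 has {2,3,5,6,8,9}; box has {2,3,4,5,6,7,8,9} → only 1 remains.
C5 = 1: row 5 has {2,3,4,5,6,7,8,9}; col 3 has {5,6,9}; box has {2,4,5,7,9} → only 1 remains.
C8 = 2: row 8 has {1,3,4,5,6,7,8,9}; col 3 has {1,5,6,9}; box has {1,3,6,7,9} → only 2 remains.
D1 = 3: row 1 has {1,2,5,6,9}; col 4 has {1,2,4,5,6,7,8,9}; box has {1,5,6,9} → only 3 remains.
F2 = 8: row 2 has {1,2,3,6,9}; col 6 has {1,2,3,4,5,6,7,9}; box has {1,3,5,6,9} → only 8 remains.

8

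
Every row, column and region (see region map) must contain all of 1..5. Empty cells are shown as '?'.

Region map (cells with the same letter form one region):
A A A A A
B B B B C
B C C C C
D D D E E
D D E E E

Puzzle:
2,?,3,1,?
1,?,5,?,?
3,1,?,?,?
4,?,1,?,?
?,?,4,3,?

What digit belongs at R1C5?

R3C3 = 2: row 3 has {1,3}; col 3 has {1,3,4,5}; region has {1} → only 2 remains.
R5C1 = 5: row 5 has {3,4}; col 1 has {1,2,3,4}; region has {1,4} → only 5 remains.
R5C2 = 2: row 5 has {3,4,5}; col 2 has {1}; region has {1,4,5} → only 2 remains.
R5C5 = 1: row 5 has {2,3,4,5}; col 5 has {}; region has {3,4} → only 1 remains.
R2C2 = 4: row 2 has {1,5}; col 2 has {1,2}; region has {1,3,5} → only 4 remains.
R2C4 = 2: row 2 has {1,4,5}; col 4 has {1,3}; region has {1,3,4,5} → only 2 remains.
R2C5 = 3: row 2 has {1,2,4,5}; col 5 has {1}; region has {1,2} → only 3 remains.
R4C2 = 3: row 4 has {1,4}; col 2 has {1,2,4}; region has {1,2,4,5} → only 3 remains.
R4C4 = 5: row 4 has {1,3,4}; col 4 has {1,2,3}; region has {1,3,4} → only 5 remains.
R4C5 = 2: row 4 has {1,3,4,5}; col 5 has {1,3}; region has {1,3,4,5} → only 2 remains.
R1C2 = 5: row 1 has {1,2,3}; col 2 has {1,2,3,4}; region has {1,2,3} → only 5 remains.
R1C5 = 4: row 1 has {1,2,3,5}; col 5 has {1,2,3}; region has {1,2,3,5} → only 4 remains.

4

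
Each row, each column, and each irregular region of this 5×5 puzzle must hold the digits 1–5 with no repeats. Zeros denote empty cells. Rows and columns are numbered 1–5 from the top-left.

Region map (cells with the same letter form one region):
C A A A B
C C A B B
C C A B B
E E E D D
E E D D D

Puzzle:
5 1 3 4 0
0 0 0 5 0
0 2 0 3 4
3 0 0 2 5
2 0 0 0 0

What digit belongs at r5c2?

r1c5 = 2: row 1 has {1,3,4,5}; col 5 has {4,5}; region has {3,4,5} → only 2 remains.
r2c3 = 2: row 2 has {5}; col 3 has {3}; region has {1,3,4} → only 2 remains.
r2c5 = 1: row 2 has {2,5}; col 5 has {2,4,5}; region has {2,3,4,5} → only 1 remains.
r3c1 = 1: row 3 has {2,3,4}; col 1 has {2,3,5}; region has {2,5} → only 1 remains.
r3c3 = 5: row 3 has {1,2,3,4}; col 3 has {2,3}; region has {1,2,3,4} → only 5 remains.
r4c2 = 4: row 4 has {2,3,5}; col 2 has {1,2}; region has {2,3} → only 4 remains.
r4c3 = 1: row 4 has {2,3,4,5}; col 3 has {2,3,5}; region has {2,3,4} → only 1 remains.
r5c2 = 5: row 5 has {2}; col 2 has {1,2,4}; region has {1,2,3,4} → only 5 remains.

5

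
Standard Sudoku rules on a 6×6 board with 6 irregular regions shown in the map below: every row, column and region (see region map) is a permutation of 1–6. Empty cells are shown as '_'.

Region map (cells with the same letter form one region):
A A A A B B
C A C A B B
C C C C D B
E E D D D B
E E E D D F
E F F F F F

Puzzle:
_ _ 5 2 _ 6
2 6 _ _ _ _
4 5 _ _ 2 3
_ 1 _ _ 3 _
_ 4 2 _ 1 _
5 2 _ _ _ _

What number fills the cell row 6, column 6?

4

row 1, column 2 = 3: row 1 has {2,5,6}; col 2 has {1,2,4,5,6}; region has {2,5,6} → only 3 remains.
row 1, column 5 = 4: row 1 has {2,3,5,6}; col 5 has {1,2,3}; region has {3,6} → only 4 remains.
row 2, column 5 = 5: row 2 has {2,6}; col 5 has {1,2,3,4}; region has {3,4,6} → only 5 remains.
row 2, column 6 = 1: row 2 has {2,5,6}; col 6 has {3,6}; region has {3,4,5,6} → only 1 remains.
row 4, column 1 = 6: row 4 has {1,3}; col 1 has {2,4,5}; region has {1,2,4,5} → only 6 remains.
row 4, column 3 = 4: row 4 has {1,3,6}; col 3 has {2,5}; region has {1,2,3} → only 4 remains.
row 4, column 4 = 5: row 4 has {1,3,4,6}; col 4 has {2}; region has {1,2,3,4} → only 5 remains.
row 4, column 6 = 2: row 4 has {1,3,4,5,6}; col 6 has {1,3,6}; region has {1,3,4,5,6} → only 2 remains.
row 5, column 1 = 3: row 5 has {1,2,4}; col 1 has {2,4,5,6}; region has {1,2,4,5,6} → only 3 remains.
row 5, column 4 = 6: row 5 has {1,2,3,4}; col 4 has {2,5}; region has {1,2,3,4,5} → only 6 remains.
row 5, column 6 = 5: row 5 has {1,2,3,4,6}; col 6 has {1,2,3,6}; region has {2} → only 5 remains.
row 6, column 5 = 6: row 6 has {2,5}; col 5 has {1,2,3,4,5}; region has {2,5} → only 6 remains.
row 6, column 6 = 4: row 6 has {2,5,6}; col 6 has {1,2,3,5,6}; region has {2,5,6} → only 4 remains.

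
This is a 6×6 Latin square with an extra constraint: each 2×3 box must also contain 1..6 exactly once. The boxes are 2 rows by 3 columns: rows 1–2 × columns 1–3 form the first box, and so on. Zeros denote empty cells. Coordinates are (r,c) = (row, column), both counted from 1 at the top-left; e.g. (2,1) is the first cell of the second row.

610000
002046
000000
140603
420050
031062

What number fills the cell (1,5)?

(1,6) = 5 (sole candidate).
(2,2) = 5 (sole candidate).
(3,2) = 6 (sole candidate).
(4,3) = 5 (sole candidate).
(4,5) = 2 (sole candidate).
(5,3) = 6 (sole candidate).
(5,6) = 1 (sole candidate).
(6,1) = 5 (sole candidate).
(6,4) = 4 (sole candidate).
(1,5) = 3: row 1 has {1,5,6}; col 5 has {2,4,5,6}; box has {4,5,6} → only 3 remains.

3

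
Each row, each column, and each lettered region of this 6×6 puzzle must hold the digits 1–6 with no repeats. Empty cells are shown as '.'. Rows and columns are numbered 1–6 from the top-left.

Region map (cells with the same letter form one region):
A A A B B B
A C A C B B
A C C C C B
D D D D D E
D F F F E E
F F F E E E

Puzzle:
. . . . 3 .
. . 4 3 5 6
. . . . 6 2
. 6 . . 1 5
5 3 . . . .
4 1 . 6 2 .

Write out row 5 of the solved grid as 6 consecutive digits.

R2C2 = 2: row 2 has {3,4,5,6}; col 2 has {1,3,6}; region has {3,6} → only 2 remains.
R5C4 = 2: row 5 has {3,5}; col 4 has {3,6}; region has {1,3,4} → only 2 remains.
R5C5 = 4: row 5 has {2,3,5}; col 5 has {1,2,3,5,6}; region has {2,5,6} → only 4 remains.
R5C6 = 1: row 5 has {2,3,4,5}; col 6 has {2,5,6}; region has {2,4,5,6} → only 1 remains.
R6C3 = 5: row 6 has {1,2,4,6}; col 3 has {4}; region has {1,2,3,4} → only 5 remains.
R6C6 = 3: row 6 has {1,2,4,5,6}; col 6 has {1,2,5,6}; region has {1,2,4,5,6} → only 3 remains.
R1C2 = 5: row 1 has {3}; col 2 has {1,2,3,6}; region has {4} → only 5 remains.
R1C6 = 4: row 1 has {3,5}; col 6 has {1,2,3,5,6}; region has {2,3,5,6} → only 4 remains.
R2C1 = 1: row 2 has {2,3,4,5,6}; col 1 has {4,5}; region has {4,5} → only 1 remains.
R3C1 = 3: row 3 has {2,6}; col 1 has {1,4,5}; region has {1,4,5} → only 3 remains.
R3C2 = 4: row 3 has {2,3,6}; col 2 has {1,2,3,5,6}; region has {2,3,6} → only 4 remains.
R3C3 = 1: row 3 has {2,3,4,6}; col 3 has {4,5}; region has {2,3,4,6} → only 1 remains.
R3C4 = 5: row 3 has {1,2,3,4,6}; col 4 has {2,3,6}; region has {1,2,3,4,6} → only 5 remains.
R4C1 = 2: row 4 has {1,5,6}; col 1 has {1,3,4,5}; region has {1,5,6} → only 2 remains.
R4C3 = 3: row 4 has {1,2,5,6}; col 3 has {1,4,5}; region has {1,2,5,6} → only 3 remains.
R4C4 = 4: row 4 has {1,2,3,5,6}; col 4 has {2,3,5,6}; region has {1,2,3,5,6} → only 4 remains.
R5C3 = 6: row 5 has {1,2,3,4,5}; col 3 has {1,3,4,5}; region has {1,2,3,4,5} → only 6 remains.

536241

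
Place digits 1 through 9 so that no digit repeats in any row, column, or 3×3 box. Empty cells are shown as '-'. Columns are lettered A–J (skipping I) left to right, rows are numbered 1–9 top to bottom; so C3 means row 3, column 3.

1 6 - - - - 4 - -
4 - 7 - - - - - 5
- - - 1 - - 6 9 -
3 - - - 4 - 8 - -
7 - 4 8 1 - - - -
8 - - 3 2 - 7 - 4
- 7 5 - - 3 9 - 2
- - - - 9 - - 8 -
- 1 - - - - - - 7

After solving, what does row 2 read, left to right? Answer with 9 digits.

487639125

A7 = 6 (sole candidate).
D7 = 4 (sole candidate).
E7 = 8 (sole candidate).
H7 = 1 (sole candidate).
A8 = 2 (sole candidate).
C8 = 3 (sole candidate).
G8 = 5 (sole candidate).
J8 = 6 (sole candidate).
A9 = 9 (sole candidate).
C9 = 8 (sole candidate).
G9 = 3 (sole candidate).
H9 = 4 (sole candidate).
A3 = 5 (sole candidate).
C3 = 2 (sole candidate).
G5 = 2 (sole candidate).
B8 = 4 (sole candidate).
D8 = 7 (sole candidate).
F8 = 1 (sole candidate).
C1 = 9 (sole candidate).
G2 = 1: row 2 has {4,5,7}; col 7 has {2,3,4,5,6,7,8,9}; box has {4,5,6,9} → only 1 remains.
F3 = 4 (hidden single in row 3).
E3 = 7 (hidden single in row 3).
H1 = 7 (hidden single in row 1).
B4 = 2 (hidden single in row 4).
F4 = 7 (hidden single in row 4).
C6 = 1 (hidden single in row 6).
C4 = 6 (sole candidate).
H4 = 5 (sole candidate).
H6 = 6 (sole candidate).
D4 = 9 (sole candidate).
J4 = 1 (sole candidate).
H5 = 3 (sole candidate).
J5 = 9 (sole candidate).
F6 = 5 (sole candidate).
H2 = 2: row 2 has {1,4,5,7}; col 8 has {1,3,4,5,6,7,8,9}; box has {1,4,5,6,7,9} → only 2 remains.
B5 = 5 (sole candidate).
F5 = 6 (sole candidate).
B6 = 9 (sole candidate).
F9 = 2 (sole candidate).
F1 = 8 (sole candidate).
J1 = 3 (sole candidate).
D2 = 6: row 2 has {1,2,4,5,7}; col 4 has {1,3,4,7,8,9}; box has {1,4,7,8} → only 6 remains.
E2 = 3: row 2 has {1,2,4,5,6,7}; col 5 has {1,2,4,7,8,9}; box has {1,4,6,7,8} → only 3 remains.
F2 = 9: row 2 has {1,2,3,4,5,6,7}; col 6 has {1,2,3,4,5,6,7,8}; box has {1,3,4,6,7,8} → only 9 remains.
J3 = 8 (sole candidate).
D9 = 5 (sole candidate).
E9 = 6 (sole candidate).
D1 = 2 (sole candidate).
E1 = 5 (sole candidate).
B2 = 8: row 2 has {1,2,3,4,5,6,7,9}; col 2 has {1,2,4,5,6,7,9}; box has {1,2,4,5,6,7,9} → only 8 remains.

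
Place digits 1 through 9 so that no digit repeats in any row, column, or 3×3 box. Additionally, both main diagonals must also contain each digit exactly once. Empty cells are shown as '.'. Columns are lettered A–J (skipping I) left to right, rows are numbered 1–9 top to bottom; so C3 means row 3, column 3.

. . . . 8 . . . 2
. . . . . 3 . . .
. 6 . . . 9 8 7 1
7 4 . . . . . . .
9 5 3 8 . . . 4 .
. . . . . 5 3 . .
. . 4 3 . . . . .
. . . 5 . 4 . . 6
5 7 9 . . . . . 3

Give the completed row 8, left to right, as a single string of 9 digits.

238574916

C3 = 2 (sole candidate).
D3 = 4 (sole candidate).
E3 = 5 (sole candidate).
J5 = 7 (sole candidate).
A3 = 3 (sole candidate).
H1 = 3 (hidden single in row 1).
E4 = 3 (hidden single in row 4).
E6 = 4 (hidden single in row 6).
D6 = 7 (hidden single in row 6).
B8 = 3: in row 8, 3 can only go here (every other open cell in that row sees a 3).
G9 = 4 (hidden single in row 9).
A1 = 4 (hidden single in row 1).
J2 = 4 (hidden single in row 2).
D4 = 9 (hidden single in column 4).
B1 = 9 (hidden single in column 2).
F5 = 2 (hidden single in box 5).
A7 = 6 (hidden single in box 7).
E5 = 6 (hidden single in main diagonal).
G7 = 7 (hidden single in main diagonal).
H2 = 9 (sole candidate).
F4 = 1 (sole candidate).
G5 = 1 (sole candidate).
F7 = 8 (sole candidate).
F9 = 6 (sole candidate).
F1 = 7 (sole candidate).
C2 = 7 (hidden single in row 2).
G2 = 5 (hidden single in row 2).
G1 = 6 (sole candidate).
G4 = 2 (sole candidate).
G8 = 9: row 8 has {3,4,5,6}; col 7 has {1,2,3,4,5,6,7,8}; box has {3,4,6,7} → only 9 remains.
D1 = 1 (sole candidate).
E2 = 2 (sole candidate).
J7 = 5 (sole candidate).
D9 = 2 (sole candidate).
E9 = 1 (sole candidate).
H9 = 8 (sole candidate).
C1 = 5 (sole candidate).
D2 = 6 (sole candidate).
J4 = 8 (sole candidate).
H6 = 6 (sole candidate).
J6 = 9 (sole candidate).
E7 = 9 (sole candidate).
E8 = 7: row 8 has {3,4,5,6,9}; col 5 has {1,2,3,4,5,6,8,9}; box has {1,2,3,4,5,6,8,9} → only 7 remains.
H8 = 1: row 8 has {3,4,5,6,7,9}; col 8 has {3,4,6,7,8,9}; box has {3,4,5,6,7,8,9}; main diagonal has {2,3,4,5,6,7,9} → only 1 remains.
B2 = 8 (sole candidate).
C4 = 6 (sole candidate).
H4 = 5 (sole candidate).
H7 = 2 (sole candidate).
C8 = 8: row 8 has {1,3,4,5,6,7,9}; col 3 has {2,3,4,5,6,7,9}; box has {3,4,5,6,7,9} → only 8 remains.
A2 = 1 (sole candidate).
C6 = 1 (sole candidate).
B7 = 1 (sole candidate).
A8 = 2: row 8 has {1,3,4,5,6,7,8,9}; col 1 has {1,3,4,5,6,7,9}; box has {1,3,4,5,6,7,8,9} → only 2 remains.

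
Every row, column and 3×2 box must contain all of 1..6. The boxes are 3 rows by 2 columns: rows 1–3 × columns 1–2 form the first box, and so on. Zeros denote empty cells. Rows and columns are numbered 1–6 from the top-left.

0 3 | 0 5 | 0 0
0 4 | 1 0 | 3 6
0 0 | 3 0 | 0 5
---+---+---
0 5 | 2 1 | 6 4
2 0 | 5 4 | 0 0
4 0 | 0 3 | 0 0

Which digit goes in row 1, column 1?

row 2, column 1 = 5 (sole candidate).
row 2, column 4 = 2 (sole candidate).
row 3, column 4 = 6 (sole candidate).
row 4, column 1 = 3 (sole candidate).
row 5, column 5 = 1 (sole candidate).
row 5, column 6 = 3 (sole candidate).
row 6, column 3 = 6 (sole candidate).
row 6, column 6 = 2 (sole candidate).
row 1, column 3 = 4 (sole candidate).
row 1, column 5 = 2 (sole candidate).
row 1, column 6 = 1 (sole candidate).
row 3, column 1 = 1 (sole candidate).
row 3, column 2 = 2 (sole candidate).
row 3, column 5 = 4 (sole candidate).
row 5, column 2 = 6 (sole candidate).
row 6, column 2 = 1 (sole candidate).
row 6, column 5 = 5 (sole candidate).
row 1, column 1 = 6: row 1 has {1,2,3,4,5}; col 1 has {1,2,3,4,5}; box has {1,2,3,4,5} → only 6 remains.

6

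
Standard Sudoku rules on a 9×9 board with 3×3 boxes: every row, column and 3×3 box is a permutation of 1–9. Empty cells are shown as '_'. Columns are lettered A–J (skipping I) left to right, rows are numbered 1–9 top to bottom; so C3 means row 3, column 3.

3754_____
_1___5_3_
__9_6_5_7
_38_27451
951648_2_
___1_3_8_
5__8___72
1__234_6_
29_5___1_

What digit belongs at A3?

8

H1 = 9 (sole candidate).
D3 = 3 (sole candidate).
H3 = 4 (sole candidate).
A4 = 6 (sole candidate).
D4 = 9 (sole candidate).
J5 = 3 (sole candidate).
E6 = 5 (sole candidate).
B8 = 8 (sole candidate).
C8 = 7 (sole candidate).
G8 = 9 (sole candidate).
J8 = 5 (sole candidate).
E9 = 7 (sole candidate).
F9 = 6 (sole candidate).
D2 = 7 (sole candidate).
A3 = 8: row 3 has {3,4,5,6,7,9}; col 1 has {1,2,3,5,6,9}; box has {1,3,5,7,9} → only 8 remains.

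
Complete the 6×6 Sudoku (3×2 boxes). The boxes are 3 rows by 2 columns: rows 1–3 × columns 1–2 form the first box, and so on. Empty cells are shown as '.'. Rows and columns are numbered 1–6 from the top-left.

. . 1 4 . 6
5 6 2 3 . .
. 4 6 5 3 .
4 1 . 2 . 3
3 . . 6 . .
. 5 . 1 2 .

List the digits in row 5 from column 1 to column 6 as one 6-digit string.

324615

r1c1 = 2: row 1 has {1,4,6}; col 1 has {3,4,5}; box has {4,5,6} → only 2 remains.
r1c2 = 3: row 1 has {1,2,4,6}; col 2 has {1,4,5,6}; box has {2,4,5,6} → only 3 remains.
r1c5 = 5: row 1 has {1,2,3,4,6}; col 5 has {2,3}; box has {3,6} → only 5 remains.
r3c1 = 1: row 3 has {3,4,5,6}; col 1 has {2,3,4,5}; box has {2,3,4,5,6} → only 1 remains.
r3c6 = 2: row 3 has {1,3,4,5,6}; col 6 has {3,6}; box has {3,5,6} → only 2 remains.
r4c3 = 5: row 4 has {1,2,3,4}; col 3 has {1,2,6}; box has {1,2,6} → only 5 remains.
r4c5 = 6: row 4 has {1,2,3,4,5}; col 5 has {2,3,5}; box has {2,3} → only 6 remains.
r5c2 = 2: row 5 has {3,6}; col 2 has {1,3,4,5,6}; box has {1,3,4,5} → only 2 remains.
r5c3 = 4: row 5 has {2,3,6}; col 3 has {1,2,5,6}; box has {1,2,5,6} → only 4 remains.
r5c5 = 1: row 5 has {2,3,4,6}; col 5 has {2,3,5,6}; box has {2,3,6} → only 1 remains.
r5c6 = 5: row 5 has {1,2,3,4,6}; col 6 has {2,3,6}; box has {1,2,3,6} → only 5 remains.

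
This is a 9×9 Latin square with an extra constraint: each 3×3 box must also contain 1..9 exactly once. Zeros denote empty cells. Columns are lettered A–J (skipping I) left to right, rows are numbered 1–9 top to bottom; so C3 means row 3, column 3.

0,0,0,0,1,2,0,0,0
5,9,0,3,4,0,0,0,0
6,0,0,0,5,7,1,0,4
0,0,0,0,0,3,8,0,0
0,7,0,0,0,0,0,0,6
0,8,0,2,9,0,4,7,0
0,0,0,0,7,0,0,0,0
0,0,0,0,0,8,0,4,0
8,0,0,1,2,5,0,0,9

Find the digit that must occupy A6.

3

F2 = 6 (sole candidate).
E4 = 6 (sole candidate).
E5 = 8 (sole candidate).
F6 = 1 (sole candidate).
E8 = 3 (sole candidate).
F5 = 4 (sole candidate).
A6 = 3: row 6 has {1,2,4,7,8,9}; col 1 has {5,6,8}; box has {7,8} → only 3 remains.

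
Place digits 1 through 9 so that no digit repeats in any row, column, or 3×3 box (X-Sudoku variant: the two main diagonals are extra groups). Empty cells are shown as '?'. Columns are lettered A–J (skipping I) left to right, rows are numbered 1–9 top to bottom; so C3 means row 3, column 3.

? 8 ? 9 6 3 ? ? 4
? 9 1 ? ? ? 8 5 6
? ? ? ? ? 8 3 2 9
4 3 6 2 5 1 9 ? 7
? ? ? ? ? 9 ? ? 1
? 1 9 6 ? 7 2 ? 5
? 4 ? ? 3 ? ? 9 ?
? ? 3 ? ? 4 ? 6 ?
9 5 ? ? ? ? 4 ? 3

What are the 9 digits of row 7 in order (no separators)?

647835192

A1 = 5: row 1 has {3,4,6,8,9}; col 1 has {4,9}; box has {1,8,9}; main diagonal has {2,3,6,7,9} → only 5 remains.
F2 = 2: row 2 has {1,5,6,8,9}; col 6 has {1,3,4,7,8,9}; box has {3,6,8,9} → only 2 remains.
C3 = 4: row 3 has {2,3,8,9}; col 3 has {1,3,6,9}; box has {1,5,8,9}; main diagonal has {2,3,5,6,7,9} → only 4 remains.
H4 = 8: row 4 has {1,2,3,4,5,6,7,9}; col 8 has {2,5,6,9}; box has {1,2,5,7,9} → only 8 remains.
E5 = 8: row 5 has {1,9}; col 5 has {3,5,6}; box has {1,2,5,6,7,9}; main diagonal has {2,3,4,5,6,7,9}; anti-diagonal has {1,3,4,5,6,9} → only 8 remains.
G5 = 6: row 5 has {1,8,9}; col 7 has {2,3,4,8,9}; box has {1,2,5,7,8,9} → only 6 remains.
A6 = 8: row 6 has {1,2,5,6,7,9}; col 1 has {4,5,9}; box has {1,3,4,6,9} → only 8 remains.
E6 = 4: row 6 has {1,2,5,6,7,8,9}; col 5 has {3,5,6,8}; box has {1,2,5,6,7,8,9} → only 4 remains.
H6 = 3: row 6 has {1,2,4,5,6,7,8,9}; col 8 has {2,5,6,8,9}; box has {1,2,5,6,7,8,9} → only 3 remains.
G7 = 1: row 7 has {3,4,9}; col 7 has {2,3,4,6,8,9}; box has {3,4,6,9}; main diagonal has {2,3,4,5,6,7,8,9} → only 1 remains.
F9 = 6: row 9 has {3,4,5,9}; col 6 has {1,2,3,4,7,8,9}; box has {3,4} → only 6 remains.
H9 = 7: row 9 has {3,4,5,6,9}; col 8 has {2,3,5,6,8,9}; box has {1,3,4,6,9} → only 7 remains.
G1 = 7: row 1 has {3,4,5,6,8,9}; col 7 has {1,2,3,4,6,8,9}; box has {2,3,4,5,6,8,9} → only 7 remains.
H1 = 1: row 1 has {3,4,5,6,7,8,9}; col 8 has {2,3,5,6,7,8,9}; box has {2,3,4,5,6,7,8,9} → only 1 remains.
E2 = 7: row 2 has {1,2,5,6,8,9}; col 5 has {3,4,5,6,8}; box has {2,3,6,8,9} → only 7 remains.
E3 = 1: row 3 has {2,3,4,8,9}; col 5 has {3,4,5,6,7,8}; box has {2,3,6,7,8,9} → only 1 remains.
D5 = 3: row 5 has {1,6,8,9}; col 4 has {2,6,9}; box has {1,2,4,5,6,7,8,9} → only 3 remains.
H5 = 4: row 5 has {1,3,6,8,9}; col 8 has {1,2,3,5,6,7,8,9}; box has {1,2,3,5,6,7,8,9} → only 4 remains.
F7 = 5: row 7 has {1,3,4,9}; col 6 has {1,2,3,4,6,7,8,9}; box has {3,4,6} → only 5 remains.
G8 = 5: row 8 has {3,4,6}; col 7 has {1,2,3,4,6,7,8,9}; box has {1,3,4,6,7,9} → only 5 remains.
E9 = 2: row 9 has {3,4,5,6,7,9}; col 5 has {1,3,4,5,6,7,8}; box has {3,4,5,6} → only 2 remains.
C1 = 2: row 1 has {1,3,4,5,6,7,8,9}; col 3 has {1,3,4,6,9}; box has {1,4,5,8,9} → only 2 remains.
A2 = 3: row 2 has {1,2,5,6,7,8,9}; col 1 has {4,5,8,9}; box has {1,2,4,5,8,9} → only 3 remains.
D2 = 4: row 2 has {1,2,3,5,6,7,8,9}; col 4 has {2,3,6,9}; box has {1,2,3,6,7,8,9} → only 4 remains.
D3 = 5: row 3 has {1,2,3,4,8,9}; col 4 has {2,3,4,6,9}; box has {1,2,3,4,6,7,8,9} → only 5 remains.
C7 = 7: row 7 has {1,3,4,5,9}; col 3 has {1,2,3,4,6,9}; box has {3,4,5,9}; anti-diagonal has {1,3,4,5,6,8,9} → only 7 remains.
D7 = 8: row 7 has {1,3,4,5,7,9}; col 4 has {2,3,4,5,6,9}; box has {2,3,4,5,6} → only 8 remains.
J7 = 2: row 7 has {1,3,4,5,7,8,9}; col 9 has {1,3,4,5,6,7,9}; box has {1,3,4,5,6,7,9} → only 2 remains.
B8 = 2: row 8 has {3,4,5,6}; col 2 has {1,3,4,5,8,9}; box has {3,4,5,7,9}; anti-diagonal has {1,3,4,5,6,7,8,9} → only 2 remains.
E8 = 9: row 8 has {2,3,4,5,6}; col 5 has {1,2,3,4,5,6,7,8}; box has {2,3,4,5,6,8} → only 9 remains.
J8 = 8: row 8 has {2,3,4,5,6,9}; col 9 has {1,2,3,4,5,6,7,9}; box has {1,2,3,4,5,6,7,9} → only 8 remains.
C9 = 8: row 9 has {2,3,4,5,6,7,9}; col 3 has {1,2,3,4,6,7,9}; box has {2,3,4,5,7,9} → only 8 remains.
D9 = 1: row 9 has {2,3,4,5,6,7,8,9}; col 4 has {2,3,4,5,6,8,9}; box has {2,3,4,5,6,8,9} → only 1 remains.
B5 = 7: row 5 has {1,3,4,6,8,9}; col 2 has {1,2,3,4,5,8,9}; box has {1,3,4,6,8,9} → only 7 remains.
C5 = 5: row 5 has {1,3,4,6,7,8,9}; col 3 has {1,2,3,4,6,7,8,9}; box has {1,3,4,6,7,8,9} → only 5 remains.
A7 = 6: row 7 has {1,2,3,4,5,7,8,9}; col 1 has {3,4,5,8,9}; box has {2,3,4,5,7,8,9} → only 6 remains.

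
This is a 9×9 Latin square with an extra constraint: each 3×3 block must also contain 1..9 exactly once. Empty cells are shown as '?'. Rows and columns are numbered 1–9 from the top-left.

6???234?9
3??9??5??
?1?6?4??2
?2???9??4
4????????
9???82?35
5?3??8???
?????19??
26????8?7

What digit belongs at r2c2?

4

r2c6 = 7: row 2 has {3,5,9}; col 6 has {1,2,3,4,8,9}; box has {2,3,4,6,9} → only 7 remains.
r3c5 = 5: row 3 has {1,2,4,6}; col 5 has {2,8}; box has {2,3,4,6,7,9} → only 5 remains.
r6c2 = 7: row 6 has {2,3,5,8,9}; col 2 has {1,2,6}; box has {2,4,9} → only 7 remains.
r9c6 = 5: row 9 has {2,6,7,8}; col 6 has {1,2,3,4,7,8,9}; box has {1,8} → only 5 remains.
r2c5 = 1: row 2 has {3,5,7,9}; col 5 has {2,5,8}; box has {2,3,4,5,6,7,9} → only 1 remains.
r5c6 = 6: row 5 has {4}; col 6 has {1,2,3,4,5,7,8,9}; box has {2,8,9} → only 6 remains.
r1c4 = 8: row 1 has {2,3,4,6,9}; col 4 has {6,9}; box has {1,2,3,4,5,6,7,9} → only 8 remains.
r1c2 = 5: row 1 has {2,3,4,6,8,9}; col 2 has {1,2,6,7}; box has {1,3,6} → only 5 remains.
r1c3 = 7: row 1 has {2,3,4,5,6,8,9}; col 3 has {3}; box has {1,3,5,6} → only 7 remains.
r1c8 = 1: row 1 has {2,3,4,5,6,7,8,9}; col 8 has {3}; box has {2,4,5,9} → only 1 remains.
r3c1 = 8: row 3 has {1,2,4,5,6}; col 1 has {2,3,4,5,6,9}; box has {1,3,5,6,7} → only 8 remains.
r3c3 = 9: row 3 has {1,2,4,5,6,8}; col 3 has {3,7}; box has {1,3,5,6,7,8} → only 9 remains.
r3c8 = 7: row 3 has {1,2,4,5,6,8,9}; col 8 has {1,3}; box has {1,2,4,5,9} → only 7 remains.
r4c1 = 1: row 4 has {2,4,9}; col 1 has {2,3,4,5,6,8,9}; box has {2,4,7,9} → only 1 remains.
r6c3 = 6: row 6 has {2,3,5,7,8,9}; col 3 has {3,7,9}; box has {1,2,4,7,9} → only 6 remains.
r6c7 = 1: row 6 has {2,3,5,6,7,8,9}; col 7 has {4,5,8,9}; box has {3,4,5} → only 1 remains.
r8c1 = 7: row 8 has {1,9}; col 1 has {1,2,3,4,5,6,8,9}; box has {2,3,5,6} → only 7 remains.
r9c8 = 4: row 9 has {2,5,6,7,8}; col 8 has {1,3,7}; box has {7,8,9} → only 4 remains.
r2c2 = 4: row 2 has {1,3,5,7,9}; col 2 has {1,2,5,6,7}; box has {1,3,5,6,7,8,9} → only 4 remains.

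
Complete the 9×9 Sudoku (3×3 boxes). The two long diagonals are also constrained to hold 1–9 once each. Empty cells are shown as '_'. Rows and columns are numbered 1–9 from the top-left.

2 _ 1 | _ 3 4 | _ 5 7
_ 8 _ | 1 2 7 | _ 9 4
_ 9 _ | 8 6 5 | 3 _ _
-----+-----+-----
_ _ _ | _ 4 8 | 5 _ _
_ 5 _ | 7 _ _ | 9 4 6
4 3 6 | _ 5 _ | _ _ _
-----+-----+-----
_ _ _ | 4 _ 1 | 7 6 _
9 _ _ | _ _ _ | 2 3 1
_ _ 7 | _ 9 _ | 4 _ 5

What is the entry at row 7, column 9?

row 1, column 2 = 6: row 1 has {1,2,3,4,5,7}; col 2 has {3,5,8,9}; box has {1,2,8,9} → only 6 remains.
row 1, column 4 = 9: row 1 has {1,2,3,4,5,6,7}; col 4 has {1,4,7,8}; box has {1,2,3,4,5,6,7,8} → only 9 remains.
row 1, column 7 = 8: row 1 has {1,2,3,4,5,6,7,9}; col 7 has {2,3,4,5,7,9}; box has {3,4,5,7,9} → only 8 remains.
row 2, column 7 = 6: row 2 has {1,2,4,7,8,9}; col 7 has {2,3,4,5,7,8,9}; box has {3,4,5,7,8,9} → only 6 remains.
row 3, column 1 = 7: row 3 has {3,5,6,8,9}; col 1 has {2,4,9}; box has {1,2,6,8,9} → only 7 remains.
row 3, column 3 = 4: row 3 has {3,5,6,7,8,9}; col 3 has {1,6,7}; box has {1,2,6,7,8,9}; main diagonal has {2,3,5,7,8} → only 4 remains.
row 3, column 9 = 2: row 3 has {3,4,5,6,7,8,9}; col 9 has {1,4,5,6,7}; box has {3,4,5,6,7,8,9} → only 2 remains.
row 4, column 1 = 1: row 4 has {4,5,8}; col 1 has {2,4,7,9}; box has {3,4,5,6} → only 1 remains.
row 4, column 4 = 6: row 4 has {1,4,5,8}; col 4 has {1,4,7,8,9}; box has {4,5,7,8}; main diagonal has {2,3,4,5,7,8} → only 6 remains.
row 4, column 9 = 3: row 4 has {1,4,5,6,8}; col 9 has {1,2,4,5,6,7}; box has {4,5,6,9} → only 3 remains.
row 5, column 1 = 8: row 5 has {4,5,6,7,9}; col 1 has {1,2,4,7,9}; box has {1,3,4,5,6} → only 8 remains.
row 5, column 3 = 2: row 5 has {4,5,6,7,8,9}; col 3 has {1,4,6,7}; box has {1,3,4,5,6,8} → only 2 remains.
row 5, column 5 = 1: row 5 has {2,4,5,6,7,8,9}; col 5 has {2,3,4,5,6,9}; box has {4,5,6,7,8}; main diagonal has {2,3,4,5,6,7,8}; anti-diagonal has {3,7,8,9} → only 1 remains.
row 5, column 6 = 3: row 5 has {1,2,4,5,6,7,8,9}; col 6 has {1,4,5,7,8}; box has {1,4,5,6,7,8} → only 3 remains.
row 6, column 4 = 2: row 6 has {3,4,5,6}; col 4 has {1,4,6,7,8,9}; box has {1,3,4,5,6,7,8}; anti-diagonal has {1,3,7,8,9} → only 2 remains.
row 6, column 6 = 9: row 6 has {2,3,4,5,6}; col 6 has {1,3,4,5,7,8}; box has {1,2,3,4,5,6,7,8}; main diagonal has {1,2,3,4,5,6,7,8} → only 9 remains.
row 6, column 7 = 1: row 6 has {2,3,4,5,6,9}; col 7 has {2,3,4,5,6,7,8,9}; box has {3,4,5,6,9} → only 1 remains.
row 6, column 9 = 8: row 6 has {1,2,3,4,5,6,9}; col 9 has {1,2,3,4,5,6,7}; box has {1,3,4,5,6,9} → only 8 remains.
row 7, column 2 = 2: row 7 has {1,4,6,7}; col 2 has {3,5,6,8,9}; box has {7,9} → only 2 remains.
row 7, column 3 = 5: row 7 has {1,2,4,6,7}; col 3 has {1,2,4,6,7}; box has {2,7,9}; anti-diagonal has {1,2,3,7,8,9} → only 5 remains.
row 7, column 5 = 8: row 7 has {1,2,4,5,6,7}; col 5 has {1,2,3,4,5,6,9}; box has {1,4,9} → only 8 remains.
row 7, column 9 = 9: row 7 has {1,2,4,5,6,7,8}; col 9 has {1,2,3,4,5,6,7,8}; box has {1,2,3,4,5,6,7} → only 9 remains.

9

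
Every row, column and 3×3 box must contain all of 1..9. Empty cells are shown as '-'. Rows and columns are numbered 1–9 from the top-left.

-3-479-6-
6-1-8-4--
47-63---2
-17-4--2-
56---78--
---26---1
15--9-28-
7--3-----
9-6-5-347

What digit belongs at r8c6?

r2c4 = 5: row 2 has {1,4,6,8}; col 4 has {2,3,4,6}; box has {3,4,6,7,8,9} → only 5 remains.
r2c6 = 2: row 2 has {1,4,5,6,8}; col 6 has {7,9}; box has {3,4,5,6,7,8,9} → only 2 remains.
r3c6 = 1: row 3 has {2,3,4,6,7}; col 6 has {2,7,9}; box has {2,3,4,5,6,7,8,9} → only 1 remains.
r5c5 = 1: row 5 has {5,6,7,8}; col 5 has {3,4,5,6,7,8,9}; box has {2,4,6,7} → only 1 remains.
r7c4 = 7: row 7 has {1,2,5,8,9}; col 4 has {2,3,4,5,6}; box has {3,5,9} → only 7 remains.
r7c9 = 6: row 7 has {1,2,5,7,8,9}; col 9 has {1,2,7}; box has {2,3,4,7,8} → only 6 remains.
r8c5 = 2: row 8 has {3,7}; col 5 has {1,3,4,5,6,7,8,9}; box has {3,5,7,9} → only 2 remains.
r9c6 = 8: row 9 has {3,4,5,6,7,9}; col 6 has {1,2,7,9}; box has {2,3,5,7,9} → only 8 remains.
r2c2 = 9: row 2 has {1,2,4,5,6,8}; col 2 has {1,3,5,6,7}; box has {1,3,4,6,7} → only 9 remains.
r2c9 = 3: row 2 has {1,2,4,5,6,8,9}; col 9 has {1,2,6,7}; box has {2,4,6} → only 3 remains.
r5c4 = 9: row 5 has {1,5,6,7,8}; col 4 has {2,3,4,5,6,7}; box has {1,2,4,6,7} → only 9 remains.
r5c8 = 3: row 5 has {1,5,6,7,8,9}; col 8 has {2,4,6,8}; box has {1,2,8} → only 3 remains.
r5c9 = 4: row 5 has {1,3,5,6,7,8,9}; col 9 has {1,2,3,6,7}; box has {1,2,3,8} → only 4 remains.
r7c6 = 4: row 7 has {1,2,5,6,7,8,9}; col 6 has {1,2,7,8,9}; box has {2,3,5,7,8,9} → only 4 remains.
r8c6 = 6: row 8 has {2,3,7}; col 6 has {1,2,4,7,8,9}; box has {2,3,4,5,7,8,9} → only 6 remains.

6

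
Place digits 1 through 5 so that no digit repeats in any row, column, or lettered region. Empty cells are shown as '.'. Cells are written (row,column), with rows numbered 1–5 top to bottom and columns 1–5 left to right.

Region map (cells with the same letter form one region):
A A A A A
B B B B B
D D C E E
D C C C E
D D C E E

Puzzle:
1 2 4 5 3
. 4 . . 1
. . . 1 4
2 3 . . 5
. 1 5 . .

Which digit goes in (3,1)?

3

(3,2) = 5 (sole candidate).
(3,3) = 2 (sole candidate).
(4,3) = 1 (sole candidate).
(4,4) = 4 (sole candidate).
(5,5) = 2 (sole candidate).
(2,3) = 3 (sole candidate).
(2,4) = 2 (sole candidate).
(3,1) = 3: row 3 has {1,2,4,5}; col 1 has {1,2}; region has {1,2,5} → only 3 remains.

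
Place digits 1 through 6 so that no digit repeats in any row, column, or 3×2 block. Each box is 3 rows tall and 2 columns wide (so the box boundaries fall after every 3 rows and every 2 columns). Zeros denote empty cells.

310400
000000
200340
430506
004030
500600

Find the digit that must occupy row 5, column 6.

row 2, column 1 = 6: row 2 has {}; col 1 has {2,3,4,5}; box has {1,2,3} → only 6 remains.
row 3, column 2 = 5: row 3 has {2,3,4}; col 2 has {1,3}; box has {1,2,3,6} → only 5 remains.
row 3, column 6 = 1: row 3 has {2,3,4,5}; col 6 has {6}; box has {4} → only 1 remains.
row 5, column 1 = 1: row 5 has {3,4}; col 1 has {2,3,4,5,6}; box has {3,4,5} → only 1 remains.
row 5, column 4 = 2: row 5 has {1,3,4}; col 4 has {3,4,5,6}; box has {4,5,6} → only 2 remains.
row 5, column 6 = 5: row 5 has {1,2,3,4}; col 6 has {1,6}; box has {3,6} → only 5 remains.

5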